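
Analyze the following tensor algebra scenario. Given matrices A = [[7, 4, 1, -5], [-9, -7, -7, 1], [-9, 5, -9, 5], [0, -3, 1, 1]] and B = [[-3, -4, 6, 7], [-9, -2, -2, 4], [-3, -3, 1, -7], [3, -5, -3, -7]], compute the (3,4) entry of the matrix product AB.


(AB)_{ij} = sum_k A_{ik} B_{kj}.
For i=3, j=4:
A_{31} * B_{14} = -9 * 7 = -63
A_{32} * B_{24} = 5 * 4 = 20
A_{33} * B_{34} = -9 * -7 = 63
A_{34} * B_{44} = 5 * -7 = -35
Sum = -63 + 20 + 63 + -35 = -15

-15


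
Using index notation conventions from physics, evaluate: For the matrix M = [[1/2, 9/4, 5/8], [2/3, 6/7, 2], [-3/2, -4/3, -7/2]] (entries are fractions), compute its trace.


The trace is the sum of diagonal entries.
Diagonal: M[1,1] = 1/2, M[2,2] = 6/7, M[3,3] = -7/2
Tr(M) = 1/2 + 6/7 + -7/2
Computing step by step:
After adding M[1,1]: 1/2
After adding M[2,2]: 19/14
After adding M[3,3]: -15/7
Tr(M) = -15/7

-15/7


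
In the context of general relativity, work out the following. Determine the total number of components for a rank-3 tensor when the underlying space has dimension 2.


The number of components of a rank-r tensor in d dimensions is d^r.
Here d = 2 and r = 3.
2^3 = 8

8


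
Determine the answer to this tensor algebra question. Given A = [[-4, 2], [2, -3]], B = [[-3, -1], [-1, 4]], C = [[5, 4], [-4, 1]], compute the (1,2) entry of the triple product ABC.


(ABC)_{12} = sum_m (AB)_{1m} C_{m2}. First compute row 1 of AB.
(AB)_{11} = -4*-3 + 2*-1 = 10
(AB)_{12} = -4*-1 + 2*4 = 12
Now contract with column 2 of C:
(AB)_{11} * C_{12} = 10 * 4 = 40
(AB)_{12} * C_{22} = 12 * 1 = 12
(ABC)_{12} = 40 + 12 = 52

52


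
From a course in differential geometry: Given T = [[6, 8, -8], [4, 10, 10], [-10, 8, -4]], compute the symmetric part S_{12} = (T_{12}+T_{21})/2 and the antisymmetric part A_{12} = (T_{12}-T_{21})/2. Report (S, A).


T_{12} = 8
T_{21} = 4
S_{12} = (8 + 4)/2 = 12/2 = 6
A_{12} = (8 - 4)/2 = 4/2 = 2
Check: S + A = 6 + 2 = 8 = T_{12}.

(6, 2)


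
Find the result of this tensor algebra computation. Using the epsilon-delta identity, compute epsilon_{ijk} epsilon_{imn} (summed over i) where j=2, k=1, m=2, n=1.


Using the identity: epsilon_{ijk} epsilon_{imn} = delta_{jm} delta_{kn} - delta_{jn} delta_{km}.
delta_{22} = 1
delta_{11} = 1
delta_{21} = 0
delta_{12} = 0
Result = 1 * 1 - 0 * 0 = 1 - 0 = 1

1


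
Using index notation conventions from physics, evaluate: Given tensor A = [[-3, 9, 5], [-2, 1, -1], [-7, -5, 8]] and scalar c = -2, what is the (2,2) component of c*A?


Scalar multiplication: (cA)_{ij} = c * A_{ij}.
c = -2
A_{22} = 1
(cA)_{22} = -2 * 1 = -2

-2


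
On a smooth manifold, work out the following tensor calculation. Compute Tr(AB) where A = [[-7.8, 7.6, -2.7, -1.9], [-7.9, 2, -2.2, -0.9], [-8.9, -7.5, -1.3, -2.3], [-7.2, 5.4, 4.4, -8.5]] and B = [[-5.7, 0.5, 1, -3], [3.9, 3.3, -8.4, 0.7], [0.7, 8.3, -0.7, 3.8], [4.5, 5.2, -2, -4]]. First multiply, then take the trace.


Tr(AB) = sum_i (AB)_{ii} where (AB)_{ii} = sum_k A_{ik} B_{ki}.
(AB)_{11} = -7.8*-5.7 + 7.6*3.9 + -2.7*0.7 + -1.9*4.5 = 63.66
(AB)_{22} = -7.9*0.5 + 2*3.3 + -2.2*8.3 + -0.9*5.2 = -20.29
(AB)_{33} = -8.9*1 + -7.5*-8.4 + -1.3*-0.7 + -2.3*-2 = 59.61
(AB)_{44} = -7.2*-3 + 5.4*0.7 + 4.4*3.8 + -8.5*-4 = 76.1
Tr(AB) = 63.66 + -20.29 + 59.61 + 76.1 = 179.08

179.08


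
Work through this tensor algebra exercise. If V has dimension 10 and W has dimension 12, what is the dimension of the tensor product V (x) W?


The dimension of a tensor product is the product of dimensions.
dim(V) = 10, dim(W) = 12
dim(V (x) W) = 10 * 12 = 120

120


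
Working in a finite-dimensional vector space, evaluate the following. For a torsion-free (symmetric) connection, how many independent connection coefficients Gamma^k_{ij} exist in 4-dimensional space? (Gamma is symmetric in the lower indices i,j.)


Christoffel symbols Gamma^k_{ij} are symmetric in i,j, so there are d * d(d+1)/2 independent symbols.
d = 4
d(d+1)/2 = 4 * 5 / 2 = 10
Total = 4 * 10 = 40

40


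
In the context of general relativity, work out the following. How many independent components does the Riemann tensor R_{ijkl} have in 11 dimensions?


The Riemann tensor in d dimensions has d^2(d^2 - 1)/12 independent components.
d = 11, so d^2 = 121
d^2 - 1 = 120
d^2(d^2 - 1) = 121 * 120 = 14520
Divide by 12: 14520 / 12 = 1210

1210


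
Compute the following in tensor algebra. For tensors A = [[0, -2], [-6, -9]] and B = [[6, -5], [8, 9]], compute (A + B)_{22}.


Tensor addition is component-wise: (A + B)_{ij} = A_{ij} + B_{ij}.
A_{22} = -9
B_{22} = 9
(A + B)_{22} = -9 + 9 = 0

0


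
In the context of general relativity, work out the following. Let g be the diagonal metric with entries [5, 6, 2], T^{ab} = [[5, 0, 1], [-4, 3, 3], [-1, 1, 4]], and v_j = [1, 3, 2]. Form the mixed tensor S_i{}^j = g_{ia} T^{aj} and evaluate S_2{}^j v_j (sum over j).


Step 1: lower the first index. For a diagonal metric, g_{ia} T^{aj} = g_{ii} T^{ij} (no sum on i).
g_{22} = 6
S_2{}^1 = 6 * T^{21} = 6 * -4 = -24
S_2{}^2 = 6 * T^{22} = 6 * 3 = 18
S_2{}^3 = 6 * T^{23} = 6 * 3 = 18
Step 2: contract S_2{}^j with v_j.
S_2{}^1 * v_1 = -24 * 1 = -24
S_2{}^2 * v_2 = 18 * 3 = 54
S_2{}^3 * v_3 = 18 * 2 = 36
Result = -24 + 54 + 36 = 66

66


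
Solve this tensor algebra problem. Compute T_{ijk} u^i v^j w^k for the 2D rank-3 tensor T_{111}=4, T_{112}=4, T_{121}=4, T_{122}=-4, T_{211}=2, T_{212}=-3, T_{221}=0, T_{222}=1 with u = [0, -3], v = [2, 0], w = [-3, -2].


S = sum over i,j,k of T_{ijk} u_i v_j w_k. Expanding all 8 terms:
T_{111}*u_1*v_1*w_1 = 4*0*2*-3 = 0  (running total: 0)
T_{112}*u_1*v_1*w_2 = 4*0*2*-2 = 0  (running total: 0)
T_{121}*u_1*v_2*w_1 = 4*0*0*-3 = 0  (running total: 0)
T_{122}*u_1*v_2*w_2 = -4*0*0*-2 = 0  (running total: 0)
T_{211}*u_2*v_1*w_1 = 2*-3*2*-3 = 36  (running total: 36)
T_{212}*u_2*v_1*w_2 = -3*-3*2*-2 = -36  (running total: 0)
T_{221}*u_2*v_2*w_1 = 0*-3*0*-3 = 0  (running total: 0)
T_{222}*u_2*v_2*w_2 = 1*-3*0*-2 = 0  (running total: 0)
S = 0

0


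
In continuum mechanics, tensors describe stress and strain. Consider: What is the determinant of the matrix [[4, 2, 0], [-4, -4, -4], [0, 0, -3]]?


Expanding along the first row, det(A) = a11*M_11 - a12*M_12 + a13*M_13, where M_1j is the (1,j) minor.
Minor M_11 = -4*-3 - -4*0 = 12
Minor M_12 = -4*-3 - -4*0 = 12
Minor M_13 = -4*0 - -4*0 = 0
det = 4*(12) - 2*(12) + 0*(0)
    = 48 - 24 + 0
    = 24

24


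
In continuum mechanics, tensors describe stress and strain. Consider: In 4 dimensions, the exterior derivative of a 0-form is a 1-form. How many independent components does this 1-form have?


The exterior derivative of a p-form is a (p+1)-form.
Its number of independent components is C(n, p+1).
n = 4, p+1 = 1
C(4, 1) = 4

4


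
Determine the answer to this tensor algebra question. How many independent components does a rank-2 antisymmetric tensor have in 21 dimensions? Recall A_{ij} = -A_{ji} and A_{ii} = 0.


An antisymmetric rank-2 tensor satisfies A_{ij} = -A_{ji}, so diagonal entries are zero.
The independent components are the upper-triangular entries: C(n, 2) = n(n-1)/2.
n = 21
C(21, 2) = 21 * 20 / 2 = 420 / 2 = 210

210


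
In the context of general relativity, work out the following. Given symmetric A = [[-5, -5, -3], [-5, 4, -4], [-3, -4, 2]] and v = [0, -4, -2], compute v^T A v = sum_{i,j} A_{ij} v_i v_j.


First compute Av:
(Av)_1 = -5*0 + -5*-4 + -3*-2 = 26
(Av)_2 = -5*0 + 4*-4 + -4*-2 = -8
(Av)_3 = -3*0 + -4*-4 + 2*-2 = 12
Av = [26, -8, 12]
Then v^T (Av) = 0*26 + -4*-8 + -2*12
= 0 + 32 + -24 = 8

8


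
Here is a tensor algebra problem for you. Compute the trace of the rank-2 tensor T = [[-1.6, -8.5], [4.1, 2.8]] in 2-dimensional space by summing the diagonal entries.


The contraction (trace) of a rank-2 tensor is the sum of its diagonal elements.
Diagonal entries: A[1,1] = -1.6, A[2,2] = 2.8
Tr(A) = -1.6 + 2.8 = 1.2

1.2


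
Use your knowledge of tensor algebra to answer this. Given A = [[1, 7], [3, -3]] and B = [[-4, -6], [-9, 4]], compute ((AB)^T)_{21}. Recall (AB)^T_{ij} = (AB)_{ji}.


(AB)^T_{ij} = (AB)_{ji} = sum_k A_{jk} B_{ki}.
For i=2, j=1 we need (AB)_{12}:
A_{11} * B_{12} = 1 * -6 = -6
A_{12} * B_{22} = 7 * 4 = 28
Sum = -6 + 28 = 22

22


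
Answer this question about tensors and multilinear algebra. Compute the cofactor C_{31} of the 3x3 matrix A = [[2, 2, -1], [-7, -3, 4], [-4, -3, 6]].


To find cofactor C_{31}, delete row 3 and column 1.
The resulting 2x2 submatrix is: [[2, -1], [-3, 4]]
Minor M_{31} = 2*4 - -1*-3
  = 8 - 3 = 5
Sign = (-1)^(3+1) = (-1)^4 = 1
Cofactor C_{31} = 1 * 5 = 5

5


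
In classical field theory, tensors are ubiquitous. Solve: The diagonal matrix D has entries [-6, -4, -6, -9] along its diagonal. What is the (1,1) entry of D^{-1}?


For a diagonal matrix, the inverse has entries (D^{-1})_{ii} = 1/d_{ii}.
The diagonal entries are: d_{11} = -6, d_{22} = -4, d_{33} = -6, d_{44} = -9
We need (D^{-1})_{11} = 1/d_{11} = 1/-6 = -1/6

-1/6


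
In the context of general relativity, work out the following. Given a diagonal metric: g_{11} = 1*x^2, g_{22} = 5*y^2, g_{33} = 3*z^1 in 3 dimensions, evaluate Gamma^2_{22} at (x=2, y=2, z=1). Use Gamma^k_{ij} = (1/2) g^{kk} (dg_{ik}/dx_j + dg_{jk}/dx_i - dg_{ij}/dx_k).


For a diagonal metric, Gamma^k_{ij} = (1/2) g^{kk} (dg_{ik}/dx_j + dg_{jk}/dx_i - dg_{ij}/dx_k).
The metric is diagonal, so g_{ab} = 0 for a != b.
At the given point: g_{11} = 4, g_{22} = 20, g_{33} = 3
g^{22} = 1/20
dg_{22}/dx_2 = dg_{22}/dx_2 = 20
dg_{22}/dx_2 = dg_{22}/dx_2 = 20
dg_{22}/dx_2 = dg_{22}/dx_2 = 20
Numerator = 20 + 20 - 20 = 20
Gamma^2_{22} = 20 / (2 * 20) = 1/2

1/2


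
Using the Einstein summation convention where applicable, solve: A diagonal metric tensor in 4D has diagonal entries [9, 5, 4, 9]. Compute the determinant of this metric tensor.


For a diagonal metric, the determinant is the product of diagonal entries.
Diagonal entries: 9, 5, 4, 9
det(g) = 9 * 5 * 4 * 9 = 1620

1620


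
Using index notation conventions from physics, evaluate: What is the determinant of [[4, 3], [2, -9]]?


For a 2x2 matrix [[a, b], [c, d]], det = a*d - b*c.
a = 4, b = 3, c = 2, d = -9
a*d = 4 * -9 = -36
b*c = 3 * 2 = 6
det = -36 - 6 = -42

-42


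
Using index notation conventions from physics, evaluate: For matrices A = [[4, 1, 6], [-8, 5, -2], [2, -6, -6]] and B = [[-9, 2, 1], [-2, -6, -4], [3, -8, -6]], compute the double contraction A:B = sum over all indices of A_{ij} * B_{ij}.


A:B = sum over all i,j of A_{ij} * B_{ij}.
Row 1: 4*-9=-36, 1*2=2, 6*1=6 => row sum = -28
Row 2: -8*-2=16, 5*-6=-30, -2*-4=8 => row sum = -6
Row 3: 2*3=6, -6*-8=48, -6*-6=36 => row sum = 90
Total = -28 + -6 + 90 = 56

56


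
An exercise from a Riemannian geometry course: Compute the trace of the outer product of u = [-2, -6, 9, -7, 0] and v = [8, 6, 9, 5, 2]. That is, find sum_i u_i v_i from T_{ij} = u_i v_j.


The outer product gives T_{ij} = u_i v_j.
The trace (contraction) is Tr(T) = sum_i T_{ii} = sum_i u_i v_i.
Diagonal entries:
T_{11} = u_1 * v_1 = -2 * 8 = -16
T_{22} = u_2 * v_2 = -6 * 6 = -36
T_{33} = u_3 * v_3 = 9 * 9 = 81
T_{44} = u_4 * v_4 = -7 * 5 = -35
T_{55} = u_5 * v_5 = 0 * 2 = 0
Tr(T) = -16 + -36 + 81 + -35 + 0 = -6

-6


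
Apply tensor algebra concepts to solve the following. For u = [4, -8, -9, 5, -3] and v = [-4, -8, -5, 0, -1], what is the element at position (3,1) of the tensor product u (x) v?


The outer product entry T_{ij} = u_i * v_j.
We need i=3, j=1.
u_3 = -9, v_1 = -4
T_{3,1} = -9 * -4 = 36

36


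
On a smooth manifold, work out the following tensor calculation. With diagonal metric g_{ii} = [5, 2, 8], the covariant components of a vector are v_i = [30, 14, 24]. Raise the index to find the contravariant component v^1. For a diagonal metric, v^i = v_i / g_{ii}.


To raise an index with a diagonal metric: v^i = v_i / g_{ii}.
For index 1: v_1 = 30, g_{11} = 5
v^1 = 30 / 5 = 6

6


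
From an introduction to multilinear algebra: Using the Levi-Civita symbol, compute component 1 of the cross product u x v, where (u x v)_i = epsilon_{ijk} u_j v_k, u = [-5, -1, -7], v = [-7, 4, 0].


(u x v)_1 = sum_{j,k} epsilon_{1jk} u_j v_k. Only permutations of (1,2,3) contribute; the two non-zero terms are:
eps_{123} u_2 v_3 = 1 * -1 * 0 = 0
eps_{132} u_3 v_2 = -1 * -7 * 4 = 28
(u x v)_1 = 28

28


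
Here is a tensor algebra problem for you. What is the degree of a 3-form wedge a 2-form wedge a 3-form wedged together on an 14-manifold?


The degree of a wedge product is the sum of the degrees of the individual forms.
Degrees: 3, 2, 3
Total degree = 3 + 2 + 3 = 8

8


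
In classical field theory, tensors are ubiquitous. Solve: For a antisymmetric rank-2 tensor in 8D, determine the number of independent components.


A antisymmetric rank-2 tensor in d dimensions has d(d-1)/2 independent components.
d = 8
d(d-1)/2 = 8 * 7 / 2 = 56 / 2 = 28

28


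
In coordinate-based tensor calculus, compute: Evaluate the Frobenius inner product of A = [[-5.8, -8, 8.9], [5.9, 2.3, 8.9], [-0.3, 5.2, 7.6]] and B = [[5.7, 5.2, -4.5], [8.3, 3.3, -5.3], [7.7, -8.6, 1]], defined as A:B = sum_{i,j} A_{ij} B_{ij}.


A:B = sum over all i,j of A_{ij} * B_{ij}.
Row 1: -5.8*5.7=-33.06, -8*5.2=-41.6, 8.9*-4.5=-40.05 => row sum = -114.71
Row 2: 5.9*8.3=48.97, 2.3*3.3=7.59, 8.9*-5.3=-47.17 => row sum = 9.39
Row 3: -0.3*7.7=-2.31, 5.2*-8.6=-44.72, 7.6*1=7.6 => row sum = -39.43
Total = -114.71 + 9.39 + -39.43 = -144.75

-144.75


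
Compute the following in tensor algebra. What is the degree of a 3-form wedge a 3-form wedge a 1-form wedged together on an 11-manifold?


The degree of a wedge product is the sum of the degrees of the individual forms.
Degrees: 3, 3, 1
Total degree = 3 + 3 + 1 = 7

7


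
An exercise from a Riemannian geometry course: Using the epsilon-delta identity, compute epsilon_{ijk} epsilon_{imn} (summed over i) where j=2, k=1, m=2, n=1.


Using the identity: epsilon_{ijk} epsilon_{imn} = delta_{jm} delta_{kn} - delta_{jn} delta_{km}.
delta_{22} = 1
delta_{11} = 1
delta_{21} = 0
delta_{12} = 0
Result = 1 * 1 - 0 * 0 = 1 - 0 = 1

1


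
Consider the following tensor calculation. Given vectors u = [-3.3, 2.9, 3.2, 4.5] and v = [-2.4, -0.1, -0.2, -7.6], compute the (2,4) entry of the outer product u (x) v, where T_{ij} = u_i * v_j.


The outer product entry T_{ij} = u_i * v_j.
We need i=2, j=4.
u_2 = 2.9, v_4 = -7.6
T_{2,4} = 2.9 * -7.6 = -22.04

-22.04


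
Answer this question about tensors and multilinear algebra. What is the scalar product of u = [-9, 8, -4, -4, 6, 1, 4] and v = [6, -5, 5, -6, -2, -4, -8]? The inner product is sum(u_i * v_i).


The inner product u . v = sum of u_i * v_i.
Term-by-term: -9 * 6, 8 * -5, -4 * 5, -4 * -6, 6 * -2, 1 * -4, 4 * -8
Products: -54, -40, -20, 24, -12, -4, -32
Sum = -54 + -40 + -20 + 24 + -12 + -4 + -32 = -138

-138


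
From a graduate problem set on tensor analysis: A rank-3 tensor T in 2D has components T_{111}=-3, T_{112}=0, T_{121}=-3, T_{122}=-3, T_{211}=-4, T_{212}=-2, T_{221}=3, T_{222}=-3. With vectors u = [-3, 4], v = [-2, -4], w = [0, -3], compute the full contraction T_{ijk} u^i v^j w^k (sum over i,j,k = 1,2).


S = sum over i,j,k of T_{ijk} u_i v_j w_k. Expanding all 8 terms:
T_{111}*u_1*v_1*w_1 = -3*-3*-2*0 = 0  (running total: 0)
T_{112}*u_1*v_1*w_2 = 0*-3*-2*-3 = 0  (running total: 0)
T_{121}*u_1*v_2*w_1 = -3*-3*-4*0 = 0  (running total: 0)
T_{122}*u_1*v_2*w_2 = -3*-3*-4*-3 = 108  (running total: 108)
T_{211}*u_2*v_1*w_1 = -4*4*-2*0 = 0  (running total: 108)
T_{212}*u_2*v_1*w_2 = -2*4*-2*-3 = -48  (running total: 60)
T_{221}*u_2*v_2*w_1 = 3*4*-4*0 = 0  (running total: 60)
T_{222}*u_2*v_2*w_2 = -3*4*-4*-3 = -144  (running total: -84)
S = -84

-84


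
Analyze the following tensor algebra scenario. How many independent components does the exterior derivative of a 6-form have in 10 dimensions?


The exterior derivative of a p-form is a (p+1)-form.
Its number of independent components is C(n, p+1).
n = 10, p+1 = 7
C(10, 7) = 120

120


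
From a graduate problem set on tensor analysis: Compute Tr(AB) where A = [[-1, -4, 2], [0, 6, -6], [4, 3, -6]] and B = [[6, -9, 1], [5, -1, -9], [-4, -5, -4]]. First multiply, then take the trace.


Tr(AB) = sum_i (AB)_{ii} where (AB)_{ii} = sum_k A_{ik} B_{ki}.
(AB)_{11} = -1*6 + -4*5 + 2*-4 = -34
(AB)_{22} = 0*-9 + 6*-1 + -6*-5 = 24
(AB)_{33} = 4*1 + 3*-9 + -6*-4 = 1
Tr(AB) = -34 + 24 + 1 = -9

-9


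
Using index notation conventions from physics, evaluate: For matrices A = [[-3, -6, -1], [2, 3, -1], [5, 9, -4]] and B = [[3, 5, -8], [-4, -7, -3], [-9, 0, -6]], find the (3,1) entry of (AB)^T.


(AB)^T_{ij} = (AB)_{ji} = sum_k A_{jk} B_{ki}.
For i=3, j=1 we need (AB)_{13}:
A_{11} * B_{13} = -3 * -8 = 24
A_{12} * B_{23} = -6 * -3 = 18
A_{13} * B_{33} = -1 * -6 = 6
Sum = 24 + 18 + 6 = 48

48


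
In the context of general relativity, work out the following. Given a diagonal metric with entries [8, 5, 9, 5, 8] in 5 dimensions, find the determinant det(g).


For a diagonal metric, the determinant is the product of diagonal entries.
Diagonal entries: 8, 5, 9, 5, 8
det(g) = 8 * 5 * 9 * 5 * 8 = 14400

14400


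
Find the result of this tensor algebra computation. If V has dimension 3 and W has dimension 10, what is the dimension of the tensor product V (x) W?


The dimension of a tensor product is the product of dimensions.
dim(V) = 3, dim(W) = 10
dim(V (x) W) = 3 * 10 = 30

30


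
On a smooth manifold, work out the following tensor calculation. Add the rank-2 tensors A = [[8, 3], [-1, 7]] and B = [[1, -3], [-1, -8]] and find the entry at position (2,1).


Tensor addition is component-wise: (A + B)_{ij} = A_{ij} + B_{ij}.
A_{21} = -1
B_{21} = -1
(A + B)_{21} = -1 + -1 = -2

-2


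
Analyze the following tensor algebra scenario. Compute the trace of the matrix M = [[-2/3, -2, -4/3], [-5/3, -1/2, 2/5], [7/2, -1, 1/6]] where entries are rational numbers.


The trace is the sum of diagonal entries.
Diagonal: M[1,1] = -2/3, M[2,2] = -1/2, M[3,3] = 1/6
Tr(M) = -2/3 + -1/2 + 1/6
Computing step by step:
After adding M[1,1]: -2/3
After adding M[2,2]: -7/6
After adding M[3,3]: -1
Tr(M) = -1

-1


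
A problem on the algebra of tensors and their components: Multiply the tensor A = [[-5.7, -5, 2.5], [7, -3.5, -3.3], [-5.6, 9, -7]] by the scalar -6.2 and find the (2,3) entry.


Scalar multiplication: (cA)_{ij} = c * A_{ij}.
c = -6.2
A_{23} = -3.3
(cA)_{23} = -6.2 * -3.3 = 20.46

20.46


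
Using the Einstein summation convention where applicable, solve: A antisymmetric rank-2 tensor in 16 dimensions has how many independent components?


A antisymmetric rank-2 tensor in d dimensions has d(d-1)/2 independent components.
d = 16
d(d-1)/2 = 16 * 15 / 2 = 240 / 2 = 120

120


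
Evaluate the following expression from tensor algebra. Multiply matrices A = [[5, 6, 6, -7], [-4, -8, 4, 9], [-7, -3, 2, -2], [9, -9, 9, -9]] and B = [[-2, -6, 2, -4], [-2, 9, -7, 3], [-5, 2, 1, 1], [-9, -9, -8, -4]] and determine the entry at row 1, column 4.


(AB)_{ij} = sum_k A_{ik} B_{kj}.
For i=1, j=4:
A_{11} * B_{14} = 5 * -4 = -20
A_{12} * B_{24} = 6 * 3 = 18
A_{13} * B_{34} = 6 * 1 = 6
A_{14} * B_{44} = -7 * -4 = 28
Sum = -20 + 18 + 6 + 28 = 32

32


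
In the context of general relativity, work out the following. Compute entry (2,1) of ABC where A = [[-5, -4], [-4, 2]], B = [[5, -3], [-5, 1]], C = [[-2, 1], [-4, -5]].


(ABC)_{21} = sum_m (AB)_{2m} C_{m1}. First compute row 2 of AB.
(AB)_{21} = -4*5 + 2*-5 = -30
(AB)_{22} = -4*-3 + 2*1 = 14
Now contract with column 1 of C:
(AB)_{21} * C_{11} = -30 * -2 = 60
(AB)_{22} * C_{21} = 14 * -4 = -56
(ABC)_{21} = 60 + -56 = 4

4


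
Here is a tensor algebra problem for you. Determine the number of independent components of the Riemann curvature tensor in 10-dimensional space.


The Riemann tensor in d dimensions has d^2(d^2 - 1)/12 independent components.
d = 10, so d^2 = 100
d^2 - 1 = 99
d^2(d^2 - 1) = 100 * 99 = 9900
Divide by 12: 9900 / 12 = 825

825


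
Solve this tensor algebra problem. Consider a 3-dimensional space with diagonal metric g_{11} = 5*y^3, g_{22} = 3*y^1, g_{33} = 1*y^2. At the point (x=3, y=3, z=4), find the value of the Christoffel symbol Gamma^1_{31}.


For a diagonal metric, Gamma^k_{ij} = (1/2) g^{kk} (dg_{ik}/dx_j + dg_{jk}/dx_i - dg_{ij}/dx_k).
The metric is diagonal, so g_{ab} = 0 for a != b.
At the given point: g_{11} = 135, g_{22} = 9, g_{33} = 9
g^{11} = 1/135
dg_{31}/dx_1 = 0 (off-diagonal)
dg_{11}/dx_3 = dg_{11}/dx_3 = 0
dg_{31}/dx_1 = 0 (off-diagonal)
Numerator = 0 + 0 - 0 = 0
Gamma^1_{31} = 0 / (2 * 135) = 0

0


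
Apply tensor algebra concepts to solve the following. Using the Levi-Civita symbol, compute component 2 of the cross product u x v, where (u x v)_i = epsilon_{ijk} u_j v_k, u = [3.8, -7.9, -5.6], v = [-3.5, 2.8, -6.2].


(u x v)_2 = sum_{j,k} epsilon_{2jk} u_j v_k. Only permutations of (1,2,3) contribute; the two non-zero terms are:
eps_{213} u_1 v_3 = -1 * 3.8 * -6.2 = 23.56
eps_{231} u_3 v_1 = 1 * -5.6 * -3.5 = 19.6
(u x v)_2 = 43.16

43.16


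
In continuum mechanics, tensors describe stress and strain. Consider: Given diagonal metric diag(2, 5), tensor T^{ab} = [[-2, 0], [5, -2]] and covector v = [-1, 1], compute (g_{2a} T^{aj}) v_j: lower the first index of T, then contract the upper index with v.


Step 1: lower the first index. For a diagonal metric, g_{ia} T^{aj} = g_{ii} T^{ij} (no sum on i).
g_{22} = 5
S_2{}^1 = 5 * T^{21} = 5 * 5 = 25
S_2{}^2 = 5 * T^{22} = 5 * -2 = -10
Step 2: contract S_2{}^j with v_j.
S_2{}^1 * v_1 = 25 * -1 = -25
S_2{}^2 * v_2 = -10 * 1 = -10
Result = -25 + -10 = -35

-35


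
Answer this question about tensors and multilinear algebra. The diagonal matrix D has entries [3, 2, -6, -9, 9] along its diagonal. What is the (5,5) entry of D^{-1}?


For a diagonal matrix, the inverse has entries (D^{-1})_{ii} = 1/d_{ii}.
The diagonal entries are: d_{11} = 3, d_{22} = 2, d_{33} = -6, d_{44} = -9, d_{55} = 9
We need (D^{-1})_{55} = 1/d_{55} = 1/9 = 1/9

1/9


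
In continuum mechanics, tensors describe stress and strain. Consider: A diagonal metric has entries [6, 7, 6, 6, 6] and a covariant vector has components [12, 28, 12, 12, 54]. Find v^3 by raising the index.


To raise an index with a diagonal metric: v^i = v_i / g_{ii}.
For index 3: v_3 = 12, g_{33} = 6
v^3 = 12 / 6 = 2

2


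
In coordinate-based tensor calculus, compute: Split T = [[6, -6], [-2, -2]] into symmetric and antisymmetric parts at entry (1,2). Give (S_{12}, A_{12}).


T_{12} = -6
T_{21} = -2
S_{12} = (-6 + -2)/2 = -8/2 = -4
A_{12} = (-6 - -2)/2 = -4/2 = -2
Check: S + A = -4 + -2 = -6 = T_{12}.

(-4, -2)


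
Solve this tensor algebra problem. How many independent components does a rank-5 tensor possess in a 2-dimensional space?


The number of components of a rank-r tensor in d dimensions is d^r.
Here d = 2 and r = 5.
2^5 = 32

32


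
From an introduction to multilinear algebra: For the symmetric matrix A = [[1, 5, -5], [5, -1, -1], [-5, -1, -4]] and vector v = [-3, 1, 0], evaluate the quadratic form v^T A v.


First compute Av:
(Av)_1 = 1*-3 + 5*1 + -5*0 = 2
(Av)_2 = 5*-3 + -1*1 + -1*0 = -16
(Av)_3 = -5*-3 + -1*1 + -4*0 = 14
Av = [2, -16, 14]
Then v^T (Av) = -3*2 + 1*-16 + 0*14
= -6 + -16 + 0 = -22

-22


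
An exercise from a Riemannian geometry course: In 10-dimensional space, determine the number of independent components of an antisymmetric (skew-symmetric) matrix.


An antisymmetric rank-2 tensor satisfies A_{ij} = -A_{ji}, so diagonal entries are zero.
The independent components are the upper-triangular entries: C(n, 2) = n(n-1)/2.
n = 10
C(10, 2) = 10 * 9 / 2 = 90 / 2 = 45

45


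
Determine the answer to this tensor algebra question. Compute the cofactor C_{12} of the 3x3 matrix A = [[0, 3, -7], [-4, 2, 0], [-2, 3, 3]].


To find cofactor C_{12}, delete row 1 and column 2.
The resulting 2x2 submatrix is: [[-4, 0], [-2, 3]]
Minor M_{12} = -4*3 - 0*-2
  = -12 - 0 = -12
Sign = (-1)^(1+2) = (-1)^3 = -1
Cofactor C_{12} = -1 * -12 = 12

12


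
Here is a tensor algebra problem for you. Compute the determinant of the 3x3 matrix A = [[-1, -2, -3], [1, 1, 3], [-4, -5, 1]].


Expanding along the first row, det(A) = a11*M_11 - a12*M_12 + a13*M_13, where M_1j is the (1,j) minor.
Minor M_11 = 1*1 - 3*-5 = 16
Minor M_12 = 1*1 - 3*-4 = 13
Minor M_13 = 1*-5 - 1*-4 = -1
det = -1*(16) - -2*(13) + -3*(-1)
    = -16 - -26 + 3
    = 13

13


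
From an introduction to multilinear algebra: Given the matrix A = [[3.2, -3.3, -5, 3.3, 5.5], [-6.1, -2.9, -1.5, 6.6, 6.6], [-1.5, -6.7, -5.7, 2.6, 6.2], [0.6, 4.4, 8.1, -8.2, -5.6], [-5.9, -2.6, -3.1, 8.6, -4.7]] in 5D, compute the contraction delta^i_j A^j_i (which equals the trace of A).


The contraction (trace) of a rank-2 tensor is the sum of its diagonal elements.
Diagonal entries: A[1,1] = 3.2, A[2,2] = -2.9, A[3,3] = -5.7, A[4,4] = -8.2, A[5,5] = -4.7
Tr(A) = 3.2 + -2.9 + -5.7 + -8.2 + -4.7 = -18.3

-18.3


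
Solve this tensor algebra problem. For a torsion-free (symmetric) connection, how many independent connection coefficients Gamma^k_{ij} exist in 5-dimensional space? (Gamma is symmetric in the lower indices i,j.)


Christoffel symbols Gamma^k_{ij} are symmetric in i,j, so there are d * d(d+1)/2 independent symbols.
d = 5
d(d+1)/2 = 5 * 6 / 2 = 15
Total = 5 * 15 = 75

75


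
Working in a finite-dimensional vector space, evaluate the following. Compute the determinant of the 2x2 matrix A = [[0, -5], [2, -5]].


For a 2x2 matrix [[a, b], [c, d]], det = a*d - b*c.
a = 0, b = -5, c = 2, d = -5
a*d = 0 * -5 = 0
b*c = -5 * 2 = -10
det = 0 - -10 = 10

10


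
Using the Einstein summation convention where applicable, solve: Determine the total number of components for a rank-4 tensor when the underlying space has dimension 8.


The number of components of a rank-r tensor in d dimensions is d^r.
Here d = 8 and r = 4.
8^4 = 4096

4096


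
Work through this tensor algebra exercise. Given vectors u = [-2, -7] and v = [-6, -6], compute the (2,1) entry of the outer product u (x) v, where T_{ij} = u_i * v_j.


The outer product entry T_{ij} = u_i * v_j.
We need i=2, j=1.
u_2 = -7, v_1 = -6
T_{2,1} = -7 * -6 = 42

42


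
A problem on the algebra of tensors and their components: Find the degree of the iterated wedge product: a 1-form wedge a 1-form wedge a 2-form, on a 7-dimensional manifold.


The degree of a wedge product is the sum of the degrees of the individual forms.
Degrees: 1, 1, 2
Total degree = 1 + 1 + 2 = 4

4


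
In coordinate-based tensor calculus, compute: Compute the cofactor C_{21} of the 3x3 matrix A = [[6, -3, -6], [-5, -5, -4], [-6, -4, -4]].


To find cofactor C_{21}, delete row 2 and column 1.
The resulting 2x2 submatrix is: [[-3, -6], [-4, -4]]
Minor M_{21} = -3*-4 - -6*-4
  = 12 - 24 = -12
Sign = (-1)^(2+1) = (-1)^3 = -1
Cofactor C_{21} = -1 * -12 = 12

12


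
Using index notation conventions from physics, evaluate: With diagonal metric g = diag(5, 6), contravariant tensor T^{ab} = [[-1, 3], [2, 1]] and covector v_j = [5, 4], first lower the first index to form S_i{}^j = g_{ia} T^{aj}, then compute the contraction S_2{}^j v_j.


Step 1: lower the first index. For a diagonal metric, g_{ia} T^{aj} = g_{ii} T^{ij} (no sum on i).
g_{22} = 6
S_2{}^1 = 6 * T^{21} = 6 * 2 = 12
S_2{}^2 = 6 * T^{22} = 6 * 1 = 6
Step 2: contract S_2{}^j with v_j.
S_2{}^1 * v_1 = 12 * 5 = 60
S_2{}^2 * v_2 = 6 * 4 = 24
Result = 60 + 24 = 84

84


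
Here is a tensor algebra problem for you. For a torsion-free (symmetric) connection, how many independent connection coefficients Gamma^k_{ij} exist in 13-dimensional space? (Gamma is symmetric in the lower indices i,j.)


Christoffel symbols Gamma^k_{ij} are symmetric in i,j, so there are d * d(d+1)/2 independent symbols.
d = 13
d(d+1)/2 = 13 * 14 / 2 = 91
Total = 13 * 91 = 1183

1183


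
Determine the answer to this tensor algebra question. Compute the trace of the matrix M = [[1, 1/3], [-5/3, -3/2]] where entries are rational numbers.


The trace is the sum of diagonal entries.
Diagonal: M[1,1] = 1, M[2,2] = -3/2
Tr(M) = 1 + -3/2
Computing step by step:
After adding M[1,1]: 1
After adding M[2,2]: -1/2
Tr(M) = -1/2

-1/2


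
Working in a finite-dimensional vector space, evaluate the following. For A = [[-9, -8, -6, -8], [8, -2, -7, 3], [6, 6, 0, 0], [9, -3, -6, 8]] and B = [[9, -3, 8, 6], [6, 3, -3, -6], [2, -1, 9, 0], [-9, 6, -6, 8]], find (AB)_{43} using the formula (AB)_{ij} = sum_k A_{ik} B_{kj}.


(AB)_{ij} = sum_k A_{ik} B_{kj}.
For i=4, j=3:
A_{41} * B_{13} = 9 * 8 = 72
A_{42} * B_{23} = -3 * -3 = 9
A_{43} * B_{33} = -6 * 9 = -54
A_{44} * B_{43} = 8 * -6 = -48
Sum = 72 + 9 + -54 + -48 = -21

-21


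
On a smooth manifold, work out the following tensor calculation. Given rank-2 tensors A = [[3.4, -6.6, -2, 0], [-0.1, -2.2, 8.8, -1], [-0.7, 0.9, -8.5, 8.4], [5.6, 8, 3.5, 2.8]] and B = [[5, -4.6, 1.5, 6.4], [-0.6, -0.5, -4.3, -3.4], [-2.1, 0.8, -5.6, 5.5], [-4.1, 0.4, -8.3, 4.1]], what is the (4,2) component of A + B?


Tensor addition is component-wise: (A + B)_{ij} = A_{ij} + B_{ij}.
A_{42} = 8
B_{42} = 0.4
(A + B)_{42} = 8 + 0.4 = 8.4

8.4


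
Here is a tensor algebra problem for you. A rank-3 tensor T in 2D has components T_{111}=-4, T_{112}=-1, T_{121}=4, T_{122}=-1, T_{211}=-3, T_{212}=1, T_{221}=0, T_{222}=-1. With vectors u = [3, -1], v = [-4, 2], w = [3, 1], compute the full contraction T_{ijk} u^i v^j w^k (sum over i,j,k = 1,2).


S = sum over i,j,k of T_{ijk} u_i v_j w_k. Expanding all 8 terms:
T_{111}*u_1*v_1*w_1 = -4*3*-4*3 = 144  (running total: 144)
T_{112}*u_1*v_1*w_2 = -1*3*-4*1 = 12  (running total: 156)
T_{121}*u_1*v_2*w_1 = 4*3*2*3 = 72  (running total: 228)
T_{122}*u_1*v_2*w_2 = -1*3*2*1 = -6  (running total: 222)
T_{211}*u_2*v_1*w_1 = -3*-1*-4*3 = -36  (running total: 186)
T_{212}*u_2*v_1*w_2 = 1*-1*-4*1 = 4  (running total: 190)
T_{221}*u_2*v_2*w_1 = 0*-1*2*3 = 0  (running total: 190)
T_{222}*u_2*v_2*w_2 = -1*-1*2*1 = 2  (running total: 192)
S = 192

192


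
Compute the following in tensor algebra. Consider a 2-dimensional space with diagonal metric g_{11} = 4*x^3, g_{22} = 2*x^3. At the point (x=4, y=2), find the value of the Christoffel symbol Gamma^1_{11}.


For a diagonal metric, Gamma^k_{ij} = (1/2) g^{kk} (dg_{ik}/dx_j + dg_{jk}/dx_i - dg_{ij}/dx_k).
The metric is diagonal, so g_{ab} = 0 for a != b.
At the given point: g_{11} = 256, g_{22} = 128
g^{11} = 1/256
dg_{11}/dx_1 = dg_{11}/dx_1 = 192
dg_{11}/dx_1 = dg_{11}/dx_1 = 192
dg_{11}/dx_1 = dg_{11}/dx_1 = 192
Numerator = 192 + 192 - 192 = 192
Gamma^1_{11} = 192 / (2 * 256) = 3/8

3/8


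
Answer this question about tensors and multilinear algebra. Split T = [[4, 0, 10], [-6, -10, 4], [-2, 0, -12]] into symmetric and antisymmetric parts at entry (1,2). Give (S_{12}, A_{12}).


T_{12} = 0
T_{21} = -6
S_{12} = (0 + -6)/2 = -6/2 = -3
A_{12} = (0 - -6)/2 = 6/2 = 3
Check: S + A = -3 + 3 = 0 = T_{12}.

(-3, 3)


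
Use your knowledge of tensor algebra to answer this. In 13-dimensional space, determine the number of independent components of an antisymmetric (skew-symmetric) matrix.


An antisymmetric rank-2 tensor satisfies A_{ij} = -A_{ji}, so diagonal entries are zero.
The independent components are the upper-triangular entries: C(n, 2) = n(n-1)/2.
n = 13
C(13, 2) = 13 * 12 / 2 = 156 / 2 = 78

78


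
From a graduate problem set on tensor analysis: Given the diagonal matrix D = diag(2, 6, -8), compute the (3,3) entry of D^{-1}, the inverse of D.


For a diagonal matrix, the inverse has entries (D^{-1})_{ii} = 1/d_{ii}.
The diagonal entries are: d_{11} = 2, d_{22} = 6, d_{33} = -8
We need (D^{-1})_{33} = 1/d_{33} = 1/-8 = -1/8

-1/8


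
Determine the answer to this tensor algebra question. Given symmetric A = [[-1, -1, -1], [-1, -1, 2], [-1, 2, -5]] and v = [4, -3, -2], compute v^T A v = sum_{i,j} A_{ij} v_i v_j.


First compute Av:
(Av)_1 = -1*4 + -1*-3 + -1*-2 = 1
(Av)_2 = -1*4 + -1*-3 + 2*-2 = -5
(Av)_3 = -1*4 + 2*-3 + -5*-2 = 0
Av = [1, -5, 0]
Then v^T (Av) = 4*1 + -3*-5 + -2*0
= 4 + 15 + 0 = 19

19


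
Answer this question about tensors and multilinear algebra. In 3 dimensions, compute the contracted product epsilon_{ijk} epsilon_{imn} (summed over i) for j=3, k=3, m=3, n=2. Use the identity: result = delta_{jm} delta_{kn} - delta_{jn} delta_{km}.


Using the identity: epsilon_{ijk} epsilon_{imn} = delta_{jm} delta_{kn} - delta_{jn} delta_{km}.
delta_{33} = 1
delta_{32} = 0
delta_{32} = 0
delta_{33} = 1
Result = 1 * 0 - 0 * 1 = 0 - 0 = 0

0


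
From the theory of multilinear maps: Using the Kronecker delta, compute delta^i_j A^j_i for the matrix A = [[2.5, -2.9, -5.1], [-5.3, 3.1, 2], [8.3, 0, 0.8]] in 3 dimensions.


The contraction (trace) of a rank-2 tensor is the sum of its diagonal elements.
Diagonal entries: A[1,1] = 2.5, A[2,2] = 3.1, A[3,3] = 0.8
Tr(A) = 2.5 + 3.1 + 0.8 = 6.4

6.4


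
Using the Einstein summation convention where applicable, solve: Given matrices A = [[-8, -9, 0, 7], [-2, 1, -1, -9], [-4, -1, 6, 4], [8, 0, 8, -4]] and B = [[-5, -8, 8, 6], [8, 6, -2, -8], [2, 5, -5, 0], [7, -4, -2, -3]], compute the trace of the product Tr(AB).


Tr(AB) = sum_i (AB)_{ii} where (AB)_{ii} = sum_k A_{ik} B_{ki}.
(AB)_{11} = -8*-5 + -9*8 + 0*2 + 7*7 = 17
(AB)_{22} = -2*-8 + 1*6 + -1*5 + -9*-4 = 53
(AB)_{33} = -4*8 + -1*-2 + 6*-5 + 4*-2 = -68
(AB)_{44} = 8*6 + 0*-8 + 8*0 + -4*-3 = 60
Tr(AB) = 17 + 53 + -68 + 60 = 62

62


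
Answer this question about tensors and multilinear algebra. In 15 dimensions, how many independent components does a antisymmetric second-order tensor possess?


A antisymmetric rank-2 tensor in d dimensions has d(d-1)/2 independent components.
d = 15
d(d-1)/2 = 15 * 14 / 2 = 210 / 2 = 105

105


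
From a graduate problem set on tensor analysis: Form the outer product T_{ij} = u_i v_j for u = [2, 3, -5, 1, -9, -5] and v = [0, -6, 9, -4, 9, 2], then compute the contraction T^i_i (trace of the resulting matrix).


The outer product gives T_{ij} = u_i v_j.
The trace (contraction) is Tr(T) = sum_i T_{ii} = sum_i u_i v_i.
Diagonal entries:
T_{11} = u_1 * v_1 = 2 * 0 = 0
T_{22} = u_2 * v_2 = 3 * -6 = -18
T_{33} = u_3 * v_3 = -5 * 9 = -45
T_{44} = u_4 * v_4 = 1 * -4 = -4
T_{55} = u_5 * v_5 = -9 * 9 = -81
T_{66} = u_6 * v_6 = -5 * 2 = -10
Tr(T) = 0 + -18 + -45 + -4 + -81 + -10 = -158

-158


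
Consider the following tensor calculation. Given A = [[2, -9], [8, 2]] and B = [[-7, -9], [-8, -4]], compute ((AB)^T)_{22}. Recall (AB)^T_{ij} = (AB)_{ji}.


(AB)^T_{ij} = (AB)_{ji} = sum_k A_{jk} B_{ki}.
For i=2, j=2 we need (AB)_{22}:
A_{21} * B_{12} = 8 * -9 = -72
A_{22} * B_{22} = 2 * -4 = -8
Sum = -72 + -8 = -80

-80


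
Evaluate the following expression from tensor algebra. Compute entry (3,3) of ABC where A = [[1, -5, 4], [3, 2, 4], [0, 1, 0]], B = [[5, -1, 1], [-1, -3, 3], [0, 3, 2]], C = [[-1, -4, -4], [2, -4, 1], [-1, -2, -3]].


(ABC)_{33} = sum_m (AB)_{3m} C_{m3}. First compute row 3 of AB.
(AB)_{31} = 0*5 + 1*-1 + 0*0 = -1
(AB)_{32} = 0*-1 + 1*-3 + 0*3 = -3
(AB)_{33} = 0*1 + 1*3 + 0*2 = 3
Now contract with column 3 of C:
(AB)_{31} * C_{13} = -1 * -4 = 4
(AB)_{32} * C_{23} = -3 * 1 = -3
(AB)_{33} * C_{33} = 3 * -3 = -9
(ABC)_{33} = 4 + -3 + -9 = -8

-8


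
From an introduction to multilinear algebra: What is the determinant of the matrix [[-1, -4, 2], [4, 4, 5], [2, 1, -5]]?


Expanding along the first row, det(A) = a11*M_11 - a12*M_12 + a13*M_13, where M_1j is the (1,j) minor.
Minor M_11 = 4*-5 - 5*1 = -25
Minor M_12 = 4*-5 - 5*2 = -30
Minor M_13 = 4*1 - 4*2 = -4
det = -1*(-25) - -4*(-30) + 2*(-4)
    = 25 - 120 + -8
    = -103

-103


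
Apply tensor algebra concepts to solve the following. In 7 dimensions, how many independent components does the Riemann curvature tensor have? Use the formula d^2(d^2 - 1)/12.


The Riemann tensor in d dimensions has d^2(d^2 - 1)/12 independent components.
d = 7, so d^2 = 49
d^2 - 1 = 48
d^2(d^2 - 1) = 49 * 48 = 2352
Divide by 12: 2352 / 12 = 196

196


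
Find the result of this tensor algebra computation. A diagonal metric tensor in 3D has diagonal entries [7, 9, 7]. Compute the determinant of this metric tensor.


For a diagonal metric, the determinant is the product of diagonal entries.
Diagonal entries: 7, 9, 7
det(g) = 7 * 9 * 7 = 441

441


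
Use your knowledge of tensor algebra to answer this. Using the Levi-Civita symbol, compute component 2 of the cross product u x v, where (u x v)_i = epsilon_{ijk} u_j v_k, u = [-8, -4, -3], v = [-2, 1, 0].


(u x v)_2 = sum_{j,k} epsilon_{2jk} u_j v_k. Only permutations of (1,2,3) contribute; the two non-zero terms are:
eps_{213} u_1 v_3 = -1 * -8 * 0 = 0
eps_{231} u_3 v_1 = 1 * -3 * -2 = 6
(u x v)_2 = 6

6


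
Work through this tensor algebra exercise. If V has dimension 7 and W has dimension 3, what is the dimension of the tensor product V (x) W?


The dimension of a tensor product is the product of dimensions.
dim(V) = 7, dim(W) = 3
dim(V (x) W) = 7 * 3 = 21

21


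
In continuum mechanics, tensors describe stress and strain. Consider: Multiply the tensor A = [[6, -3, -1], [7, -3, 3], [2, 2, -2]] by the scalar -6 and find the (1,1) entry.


Scalar multiplication: (cA)_{ij} = c * A_{ij}.
c = -6
A_{11} = 6
(cA)_{11} = -6 * 6 = -36

-36


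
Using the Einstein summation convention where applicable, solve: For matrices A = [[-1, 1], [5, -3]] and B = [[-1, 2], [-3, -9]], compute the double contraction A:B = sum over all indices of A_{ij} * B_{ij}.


A:B = sum over all i,j of A_{ij} * B_{ij}.
Row 1: -1*-1=1, 1*2=2 => row sum = 3
Row 2: 5*-3=-15, -3*-9=27 => row sum = 12
Total = 3 + 12 = 15

15


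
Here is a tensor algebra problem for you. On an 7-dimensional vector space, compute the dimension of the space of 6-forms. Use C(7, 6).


The dimension of the space of p-forms on an n-dimensional space is C(n, p).
n = 7, p = 6
C(7, 6) = 7! / (6! * 1!) = 7

7


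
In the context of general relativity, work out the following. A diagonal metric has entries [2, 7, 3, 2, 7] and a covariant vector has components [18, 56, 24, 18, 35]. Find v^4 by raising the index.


To raise an index with a diagonal metric: v^i = v_i / g_{ii}.
For index 4: v_4 = 18, g_{44} = 2
v^4 = 18 / 2 = 9

9


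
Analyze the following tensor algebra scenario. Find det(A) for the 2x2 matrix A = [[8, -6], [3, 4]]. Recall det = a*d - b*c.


For a 2x2 matrix [[a, b], [c, d]], det = a*d - b*c.
a = 8, b = -6, c = 3, d = 4
a*d = 8 * 4 = 32
b*c = -6 * 3 = -18
det = 32 - -18 = 50

50


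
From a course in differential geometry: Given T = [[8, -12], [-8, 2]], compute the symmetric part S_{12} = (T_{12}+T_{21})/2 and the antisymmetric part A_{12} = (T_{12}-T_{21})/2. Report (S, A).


T_{12} = -12
T_{21} = -8
S_{12} = (-12 + -8)/2 = -20/2 = -10
A_{12} = (-12 - -8)/2 = -4/2 = -2
Check: S + A = -10 + -2 = -12 = T_{12}.

(-10, -2)


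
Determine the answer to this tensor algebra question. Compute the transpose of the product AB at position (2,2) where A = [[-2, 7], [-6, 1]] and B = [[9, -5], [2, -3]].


(AB)^T_{ij} = (AB)_{ji} = sum_k A_{jk} B_{ki}.
For i=2, j=2 we need (AB)_{22}:
A_{21} * B_{12} = -6 * -5 = 30
A_{22} * B_{22} = 1 * -3 = -3
Sum = 30 + -3 = 27

27


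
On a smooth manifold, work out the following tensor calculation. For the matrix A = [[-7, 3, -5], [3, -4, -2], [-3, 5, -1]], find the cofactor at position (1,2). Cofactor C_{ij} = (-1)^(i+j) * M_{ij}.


To find cofactor C_{12}, delete row 1 and column 2.
The resulting 2x2 submatrix is: [[3, -2], [-3, -1]]
Minor M_{12} = 3*-1 - -2*-3
  = -3 - 6 = -9
Sign = (-1)^(1+2) = (-1)^3 = -1
Cofactor C_{12} = -1 * -9 = 9

9


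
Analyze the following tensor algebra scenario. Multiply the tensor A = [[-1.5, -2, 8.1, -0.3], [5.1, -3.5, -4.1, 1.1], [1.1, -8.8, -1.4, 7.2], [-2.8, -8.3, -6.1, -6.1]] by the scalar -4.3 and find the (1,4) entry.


Scalar multiplication: (cA)_{ij} = c * A_{ij}.
c = -4.3
A_{14} = -0.3
(cA)_{14} = -4.3 * -0.3 = 1.29

1.29


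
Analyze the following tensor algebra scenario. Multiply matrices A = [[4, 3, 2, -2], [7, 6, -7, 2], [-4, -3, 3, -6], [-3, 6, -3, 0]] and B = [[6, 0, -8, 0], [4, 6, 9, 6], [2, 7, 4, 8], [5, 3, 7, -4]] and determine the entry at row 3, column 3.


(AB)_{ij} = sum_k A_{ik} B_{kj}.
For i=3, j=3:
A_{31} * B_{13} = -4 * -8 = 32
A_{32} * B_{23} = -3 * 9 = -27
A_{33} * B_{33} = 3 * 4 = 12
A_{34} * B_{43} = -6 * 7 = -42
Sum = 32 + -27 + 12 + -42 = -25

-25
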